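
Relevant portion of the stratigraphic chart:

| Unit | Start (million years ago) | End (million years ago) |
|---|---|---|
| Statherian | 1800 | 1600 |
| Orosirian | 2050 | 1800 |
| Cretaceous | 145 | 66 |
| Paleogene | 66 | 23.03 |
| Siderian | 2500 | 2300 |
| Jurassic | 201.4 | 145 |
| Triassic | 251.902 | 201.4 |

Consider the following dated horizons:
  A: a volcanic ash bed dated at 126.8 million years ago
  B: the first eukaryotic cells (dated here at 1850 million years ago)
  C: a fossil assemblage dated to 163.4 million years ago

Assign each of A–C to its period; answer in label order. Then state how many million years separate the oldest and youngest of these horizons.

A — Cretaceous; B — Orosirian; C — Jurassic; span 1723.2 million years

A: 126.8 Ma lies in 145–66 Ma, so Cretaceous.
B: 1850 Ma lies in 2050–1800 Ma, so Orosirian.
C: 163.4 Ma lies in 201.4–145 Ma, so Jurassic.
Oldest = 1850 Ma, youngest = 126.8 Ma → span 1723.2 Myr.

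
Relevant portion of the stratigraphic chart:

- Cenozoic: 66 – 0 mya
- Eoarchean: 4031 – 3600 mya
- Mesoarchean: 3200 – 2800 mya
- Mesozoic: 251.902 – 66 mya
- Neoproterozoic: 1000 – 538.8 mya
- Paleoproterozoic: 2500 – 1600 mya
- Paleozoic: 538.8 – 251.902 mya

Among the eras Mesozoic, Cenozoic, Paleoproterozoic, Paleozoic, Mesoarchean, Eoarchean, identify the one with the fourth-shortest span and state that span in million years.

Mesoarchean, 400 million years

Durations: Mesozoic 185.902; Cenozoic 66; Paleoproterozoic 900; Paleozoic 286.898; Mesoarchean 400; Eoarchean 431 Myr.
Sorted shortest-first: Cenozoic (66), Mesozoic (185.902), Paleozoic (286.898), Mesoarchean (400), Eoarchean (431), Paleoproterozoic (900).
The fourth shortest is Mesoarchean at 400 Myr.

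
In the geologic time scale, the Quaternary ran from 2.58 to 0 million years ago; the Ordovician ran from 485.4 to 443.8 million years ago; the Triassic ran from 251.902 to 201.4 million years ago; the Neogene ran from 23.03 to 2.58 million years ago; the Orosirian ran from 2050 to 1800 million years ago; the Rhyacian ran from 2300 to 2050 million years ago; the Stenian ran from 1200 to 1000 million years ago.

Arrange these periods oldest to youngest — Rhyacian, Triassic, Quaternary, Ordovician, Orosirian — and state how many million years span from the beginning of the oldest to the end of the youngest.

Rhyacian → Orosirian → Ordovician → Triassic → Quaternary; total span 2300 Myr

From the excerpt: Rhyacian 2300–2050; Triassic 251.902–201.4; Quaternary 2.58–0; Ordovician 485.4–443.8; Orosirian 2050–1800 (Ma).
Larger Ma is earlier, so the oldest is Rhyacian and the youngest is Quaternary; oldest to youngest: Rhyacian, Orosirian, Ordovician, Triassic, Quaternary.
Oldest start 2300 minus youngest end 0 gives 2300 Myr overall.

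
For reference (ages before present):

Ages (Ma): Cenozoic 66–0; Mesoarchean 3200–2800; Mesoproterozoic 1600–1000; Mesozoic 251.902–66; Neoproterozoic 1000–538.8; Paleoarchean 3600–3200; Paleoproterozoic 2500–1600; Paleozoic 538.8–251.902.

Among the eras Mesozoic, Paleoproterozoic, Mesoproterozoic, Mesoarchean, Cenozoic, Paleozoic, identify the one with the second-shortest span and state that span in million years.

Mesozoic, 185.902 million years

Start − end for each: Mesozoic 251.902 − 66 = 185.902; Paleoproterozoic 2500 − 1600 = 900; Mesoproterozoic 1600 − 1000 = 600; Mesoarchean 3200 − 2800 = 400; Cenozoic 66 − 0 = 66; Paleozoic 538.8 − 251.902 = 286.898.
Ranking these from shortest: Cenozoic < Mesozoic < Paleozoic < Mesoarchean < Mesoproterozoic < Paleoproterozoic.
Position 2 in that ranking is Mesozoic, which lasted 185.902 Myr.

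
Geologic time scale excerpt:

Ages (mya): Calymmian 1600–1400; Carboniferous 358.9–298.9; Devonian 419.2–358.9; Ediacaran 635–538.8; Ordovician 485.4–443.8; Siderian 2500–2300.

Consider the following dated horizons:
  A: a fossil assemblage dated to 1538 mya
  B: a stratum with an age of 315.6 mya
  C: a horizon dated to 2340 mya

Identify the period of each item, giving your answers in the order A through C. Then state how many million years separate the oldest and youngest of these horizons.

A — Calymmian; B — Carboniferous; C — Siderian; span 2024.4 million years

A: 1538 Ma lies in 1600–1400 Ma, so Calymmian.
B: 315.6 Ma lies in 358.9–298.9 Ma, so Carboniferous.
C: 2340 Ma lies in 2500–2300 Ma, so Siderian.
Oldest = 2340 Ma, youngest = 315.6 Ma → span 2024.4 Myr.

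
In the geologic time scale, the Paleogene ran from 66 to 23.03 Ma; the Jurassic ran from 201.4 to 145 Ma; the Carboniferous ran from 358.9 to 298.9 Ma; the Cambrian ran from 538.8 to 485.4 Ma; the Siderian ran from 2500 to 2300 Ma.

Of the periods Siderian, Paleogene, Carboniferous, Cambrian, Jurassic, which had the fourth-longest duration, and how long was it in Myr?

Cambrian, 53.4 million years

Durations: Siderian 200; Paleogene 42.97; Carboniferous 60; Cambrian 53.4; Jurassic 56.4 Myr.
Sorted longest-first: Siderian (200), Carboniferous (60), Jurassic (56.4), Cambrian (53.4), Paleogene (42.97).
The fourth longest is Cambrian at 53.4 Myr.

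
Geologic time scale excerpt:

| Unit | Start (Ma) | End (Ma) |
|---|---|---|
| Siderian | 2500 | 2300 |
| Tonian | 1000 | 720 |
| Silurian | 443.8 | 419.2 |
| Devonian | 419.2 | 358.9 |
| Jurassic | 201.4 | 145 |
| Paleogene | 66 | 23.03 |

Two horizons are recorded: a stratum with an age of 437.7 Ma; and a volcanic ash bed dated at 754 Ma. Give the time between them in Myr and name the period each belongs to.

Elapsed time: 754 − 437.7 = 316.3 Myr.
437.7 Ma lies within 443.8–419.2 Ma: Silurian.
754 Ma lies within 1000–720 Ma: Tonian.

316.3 million years apart; the first in the Silurian, the second in the Tonian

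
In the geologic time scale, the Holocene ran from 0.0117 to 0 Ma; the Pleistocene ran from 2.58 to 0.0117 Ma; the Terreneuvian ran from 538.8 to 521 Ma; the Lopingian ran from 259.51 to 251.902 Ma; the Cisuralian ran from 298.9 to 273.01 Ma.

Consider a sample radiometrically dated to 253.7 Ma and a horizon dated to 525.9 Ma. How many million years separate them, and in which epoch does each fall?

Elapsed time: 525.9 − 253.7 = 272.2 Myr.
253.7 Ma lies within 259.51–251.902 Ma: Lopingian.
525.9 Ma lies within 538.8–521 Ma: Terreneuvian.

272.2 million years apart; the first in the Lopingian, the second in the Terreneuvian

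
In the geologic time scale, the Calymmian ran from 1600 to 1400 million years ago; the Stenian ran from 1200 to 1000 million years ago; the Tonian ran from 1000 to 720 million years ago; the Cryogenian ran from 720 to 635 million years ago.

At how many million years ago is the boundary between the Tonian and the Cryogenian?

The Tonian ends and the Cryogenian begins at 720 million years ago.

720 million years ago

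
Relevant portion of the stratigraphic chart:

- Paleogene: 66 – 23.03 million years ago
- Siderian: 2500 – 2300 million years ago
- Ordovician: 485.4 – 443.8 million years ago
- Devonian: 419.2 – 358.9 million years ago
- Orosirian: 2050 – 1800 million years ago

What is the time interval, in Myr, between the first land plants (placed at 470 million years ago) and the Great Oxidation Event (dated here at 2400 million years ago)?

1930 million years

2400 − 470 = 1930 million years.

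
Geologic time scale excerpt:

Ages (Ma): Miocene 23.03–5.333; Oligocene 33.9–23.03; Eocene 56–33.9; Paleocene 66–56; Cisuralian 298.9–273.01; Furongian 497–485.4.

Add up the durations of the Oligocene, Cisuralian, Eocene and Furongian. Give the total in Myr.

Duration is start − end for each: (33.9 − 23.03) + (298.9 − 273.01) + (56 − 33.9) + (497 − 485.4).
That is 10.87 + 25.89 + 22.1 + 11.6, which totals 70.46 million years.

70.46 million years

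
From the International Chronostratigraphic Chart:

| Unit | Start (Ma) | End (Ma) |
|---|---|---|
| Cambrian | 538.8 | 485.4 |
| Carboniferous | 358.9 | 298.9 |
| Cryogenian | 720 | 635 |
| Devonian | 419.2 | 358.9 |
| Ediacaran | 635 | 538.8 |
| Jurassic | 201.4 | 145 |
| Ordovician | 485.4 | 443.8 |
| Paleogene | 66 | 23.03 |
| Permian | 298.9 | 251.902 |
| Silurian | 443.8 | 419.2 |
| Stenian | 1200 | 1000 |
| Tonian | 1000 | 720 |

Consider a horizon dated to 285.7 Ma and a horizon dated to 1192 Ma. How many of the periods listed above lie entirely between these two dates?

1192 Ma sits inside the Stenian (1200–1000) and 285.7 Ma inside the Permian (298.9–251.902); neither of those is wholly between the two dates.
The listed periods lying completely between them are Tonian, Cryogenian, Ediacaran, Cambrian, Ordovician, Silurian, Devonian, Carboniferous — 8 in all.

8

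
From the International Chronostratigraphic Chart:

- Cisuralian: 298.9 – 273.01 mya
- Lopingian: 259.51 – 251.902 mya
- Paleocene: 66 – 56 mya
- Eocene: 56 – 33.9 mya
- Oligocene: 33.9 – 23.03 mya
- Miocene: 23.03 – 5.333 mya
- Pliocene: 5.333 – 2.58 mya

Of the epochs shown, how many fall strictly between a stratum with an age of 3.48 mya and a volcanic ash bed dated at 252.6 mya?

4

The older date is 252.6 Ma and the younger is 3.48 Ma.
Epochs with start < 252.6 and end > 3.48 Ma: Paleocene (66–56), Eocene (56–33.9), Oligocene (33.9–23.03), Miocene (23.03–5.333).
That is 4 complete epochs.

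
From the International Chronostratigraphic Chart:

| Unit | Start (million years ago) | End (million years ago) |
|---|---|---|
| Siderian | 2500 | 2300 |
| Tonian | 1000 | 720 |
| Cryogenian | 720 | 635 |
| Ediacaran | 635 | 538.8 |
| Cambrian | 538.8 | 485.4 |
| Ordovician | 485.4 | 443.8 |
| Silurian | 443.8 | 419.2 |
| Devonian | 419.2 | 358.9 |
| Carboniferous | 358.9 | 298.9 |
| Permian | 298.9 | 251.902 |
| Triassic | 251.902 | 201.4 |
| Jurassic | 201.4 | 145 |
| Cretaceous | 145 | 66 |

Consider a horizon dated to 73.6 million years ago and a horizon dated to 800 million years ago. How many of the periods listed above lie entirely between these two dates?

10

The older date is 800 Ma and the younger is 73.6 Ma.
Periods with start < 800 and end > 73.6 Ma: Cryogenian (720–635), Ediacaran (635–538.8), Cambrian (538.8–485.4), Ordovician (485.4–443.8), Silurian (443.8–419.2), Devonian (419.2–358.9), Carboniferous (358.9–298.9), Permian (298.9–251.902), Triassic (251.902–201.4), Jurassic (201.4–145).
That is 10 complete periods.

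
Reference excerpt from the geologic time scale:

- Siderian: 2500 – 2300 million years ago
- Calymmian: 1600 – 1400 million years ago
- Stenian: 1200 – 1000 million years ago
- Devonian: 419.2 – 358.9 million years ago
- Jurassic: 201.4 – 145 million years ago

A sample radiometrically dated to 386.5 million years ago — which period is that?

386.5 Ma lies between 419.2 and 358.9 Ma, so it falls in the Devonian.

Devonian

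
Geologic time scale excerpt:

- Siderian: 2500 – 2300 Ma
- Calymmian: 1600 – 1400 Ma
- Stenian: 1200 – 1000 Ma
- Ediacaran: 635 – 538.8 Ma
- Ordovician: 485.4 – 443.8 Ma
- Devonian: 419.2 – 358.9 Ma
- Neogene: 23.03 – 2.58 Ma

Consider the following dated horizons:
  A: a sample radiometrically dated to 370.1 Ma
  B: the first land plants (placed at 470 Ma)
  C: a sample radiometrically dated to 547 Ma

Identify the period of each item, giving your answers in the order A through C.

A — Devonian; B — Ordovician; C — Ediacaran

Match each age against the start–end ranges in the excerpt: A = 370.1 Ma → Devonian (419.2–358.9); B = 470 Ma → Ordovician (485.4–443.8); C = 547 Ma → Ediacaran (635–538.8).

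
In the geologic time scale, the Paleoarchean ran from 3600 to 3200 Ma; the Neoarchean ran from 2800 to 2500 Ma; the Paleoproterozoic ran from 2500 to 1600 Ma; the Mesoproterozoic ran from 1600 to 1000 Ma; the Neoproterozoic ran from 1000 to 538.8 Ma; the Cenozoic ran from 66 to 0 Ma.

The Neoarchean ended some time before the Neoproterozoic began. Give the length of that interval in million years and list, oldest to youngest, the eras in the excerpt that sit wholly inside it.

End of Neoarchean = 2500 Ma; start of Neoproterozoic = 1000 Ma.
Gap = 2500 − 1000 = 1500 Myr.
Eras wholly inside 2500–1000 Ma: Paleoproterozoic (2500–1600), Mesoproterozoic (1600–1000).

1500 million years; Paleoproterozoic, Mesoproterozoic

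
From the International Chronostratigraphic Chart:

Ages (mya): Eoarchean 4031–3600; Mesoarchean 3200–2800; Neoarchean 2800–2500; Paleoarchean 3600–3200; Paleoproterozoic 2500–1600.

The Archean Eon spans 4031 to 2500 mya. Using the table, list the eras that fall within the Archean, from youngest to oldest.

Neoarchean, Mesoarchean, Paleoarchean, Eoarchean

Eras with both bounds inside 4031–2500 Ma: Neoarchean (2800–2500), Mesoarchean (3200–2800), Paleoarchean (3600–3200), Eoarchean (4031–3600).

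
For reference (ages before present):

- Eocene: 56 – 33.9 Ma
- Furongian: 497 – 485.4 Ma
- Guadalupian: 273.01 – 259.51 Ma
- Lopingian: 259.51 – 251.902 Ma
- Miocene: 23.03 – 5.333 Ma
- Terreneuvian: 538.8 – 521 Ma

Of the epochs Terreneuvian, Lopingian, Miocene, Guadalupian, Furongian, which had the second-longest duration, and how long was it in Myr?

Durations: Terreneuvian 17.8; Lopingian 7.608; Miocene 17.697; Guadalupian 13.5; Furongian 11.6 Myr.
Sorted longest-first: Terreneuvian (17.8), Miocene (17.697), Guadalupian (13.5), Furongian (11.6), Lopingian (7.608).
The second longest is Miocene at 17.697 Myr.

Miocene, 17.697 million years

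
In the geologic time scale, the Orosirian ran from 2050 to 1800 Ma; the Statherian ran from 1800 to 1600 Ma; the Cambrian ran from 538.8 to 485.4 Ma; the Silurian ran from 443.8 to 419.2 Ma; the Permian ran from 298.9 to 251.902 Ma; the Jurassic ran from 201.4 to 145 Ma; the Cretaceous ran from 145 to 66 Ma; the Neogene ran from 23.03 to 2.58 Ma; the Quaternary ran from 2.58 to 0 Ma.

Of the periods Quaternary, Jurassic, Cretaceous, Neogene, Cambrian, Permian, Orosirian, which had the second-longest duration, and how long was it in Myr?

Cretaceous, 79 million years

Durations: Quaternary 2.58; Jurassic 56.4; Cretaceous 79; Neogene 20.45; Cambrian 53.4; Permian 46.998; Orosirian 250 Myr.
Sorted longest-first: Orosirian (250), Cretaceous (79), Jurassic (56.4), Cambrian (53.4), Permian (46.998), Neogene (20.45), Quaternary (2.58).
The second longest is Cretaceous at 79 Myr.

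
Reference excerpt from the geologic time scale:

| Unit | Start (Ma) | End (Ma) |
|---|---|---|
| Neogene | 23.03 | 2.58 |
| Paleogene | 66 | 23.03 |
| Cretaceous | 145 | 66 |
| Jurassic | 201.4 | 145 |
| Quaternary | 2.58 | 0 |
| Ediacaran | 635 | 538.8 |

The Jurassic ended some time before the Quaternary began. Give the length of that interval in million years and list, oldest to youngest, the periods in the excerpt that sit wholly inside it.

142.42 million years; Cretaceous, Paleogene, Neogene

The Jurassic closes at 145 Ma and the Quaternary opens at 2.58 Ma, so the interval is 145 − 2.58 = 142.42 Myr.
A period fits inside if it starts at or after 145 Ma and ends at or before 2.58 Ma; oldest first that gives Cretaceous, Paleogene, Neogene.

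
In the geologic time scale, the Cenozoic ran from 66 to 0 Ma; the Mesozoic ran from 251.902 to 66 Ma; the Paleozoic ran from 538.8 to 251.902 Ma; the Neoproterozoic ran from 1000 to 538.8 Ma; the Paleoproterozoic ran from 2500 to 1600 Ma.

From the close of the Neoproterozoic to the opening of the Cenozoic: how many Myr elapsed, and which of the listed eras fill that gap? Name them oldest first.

472.8 million years; Paleozoic, Mesozoic

End of Neoproterozoic = 538.8 Ma; start of Cenozoic = 66 Ma.
Gap = 538.8 − 66 = 472.8 Myr.
Eras wholly inside 538.8–66 Ma: Paleozoic (538.8–251.902), Mesozoic (251.902–66).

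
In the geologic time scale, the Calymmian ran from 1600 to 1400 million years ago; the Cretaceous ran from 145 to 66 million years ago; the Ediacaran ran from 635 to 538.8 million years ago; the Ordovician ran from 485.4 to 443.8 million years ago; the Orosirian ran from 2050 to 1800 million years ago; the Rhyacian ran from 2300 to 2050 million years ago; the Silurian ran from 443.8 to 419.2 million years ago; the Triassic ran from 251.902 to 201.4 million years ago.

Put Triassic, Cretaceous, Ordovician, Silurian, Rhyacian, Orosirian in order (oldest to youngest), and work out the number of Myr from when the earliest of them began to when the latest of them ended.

From the excerpt: Triassic 251.902–201.4; Cretaceous 145–66; Ordovician 485.4–443.8; Silurian 443.8–419.2; Rhyacian 2300–2050; Orosirian 2050–1800 (Ma).
Larger Ma is earlier, so the oldest is Rhyacian and the youngest is Cretaceous; oldest to youngest: Rhyacian, Orosirian, Ordovician, Silurian, Triassic, Cretaceous.
Oldest start 2300 minus youngest end 66 gives 2234 Myr overall.

Rhyacian, Orosirian, Ordovician, Silurian, Triassic, Cretaceous; total span 2234 Myr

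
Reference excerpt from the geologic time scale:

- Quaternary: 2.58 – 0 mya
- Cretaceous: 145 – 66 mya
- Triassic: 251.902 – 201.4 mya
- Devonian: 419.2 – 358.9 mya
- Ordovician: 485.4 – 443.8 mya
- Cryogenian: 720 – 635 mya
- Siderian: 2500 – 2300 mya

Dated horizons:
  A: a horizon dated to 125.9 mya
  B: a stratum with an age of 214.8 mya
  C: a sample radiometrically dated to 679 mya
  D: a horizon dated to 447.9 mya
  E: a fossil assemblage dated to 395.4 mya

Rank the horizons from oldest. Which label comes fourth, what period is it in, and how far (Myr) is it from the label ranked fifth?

Larger Ma means older, so oldest first: C 679 > D 447.9 > E 395.4 > B 214.8 > A 125.9.
Counting 4 along gives B (214.8 Ma); the excerpt puts that inside the Triassic, 251.902–201.4 Ma.
Next in line is A (125.9 Ma), and 214.8 − 125.9 = 88.9 Myr.

B, in the Triassic; 88.9 million years to A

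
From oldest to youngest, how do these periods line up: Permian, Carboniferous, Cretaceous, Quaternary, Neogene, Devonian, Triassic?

Era membership (oldest first within each) — Paleozoic: Devonian, Carboniferous, Permian; Mesozoic: Triassic, Cretaceous; Cenozoic: Neogene, Quaternary. Paleozoic precedes Mesozoic, which precedes Cenozoic. Concatenating the groups in that era order gives oldest to youngest directly.

Devonian, Carboniferous, Permian, Triassic, Cretaceous, Neogene, Quaternary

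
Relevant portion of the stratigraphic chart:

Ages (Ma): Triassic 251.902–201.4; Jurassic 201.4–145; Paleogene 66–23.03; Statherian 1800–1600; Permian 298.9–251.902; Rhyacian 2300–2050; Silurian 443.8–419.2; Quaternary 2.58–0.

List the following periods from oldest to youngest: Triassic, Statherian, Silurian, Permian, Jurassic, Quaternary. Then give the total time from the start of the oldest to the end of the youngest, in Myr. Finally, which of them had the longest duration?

Start ages (Ma): Statherian 1800, Silurian 443.8, Permian 298.9, Triassic 251.902, Jurassic 201.4, Quaternary 2.58.
Ordered oldest to youngest: Statherian, Silurian, Permian, Triassic, Jurassic, Quaternary.
Span = 1800 − 0 = 1800 Myr.
Durations: Permian 46.998, Statherian 200, Triassic 50.502, Jurassic 56.4, Silurian 24.6, Quaternary 2.58 → longest is Statherian (200 Myr).

Statherian, Silurian, Permian, Triassic, Jurassic, Quaternary; total span 1800 Myr; longest is Statherian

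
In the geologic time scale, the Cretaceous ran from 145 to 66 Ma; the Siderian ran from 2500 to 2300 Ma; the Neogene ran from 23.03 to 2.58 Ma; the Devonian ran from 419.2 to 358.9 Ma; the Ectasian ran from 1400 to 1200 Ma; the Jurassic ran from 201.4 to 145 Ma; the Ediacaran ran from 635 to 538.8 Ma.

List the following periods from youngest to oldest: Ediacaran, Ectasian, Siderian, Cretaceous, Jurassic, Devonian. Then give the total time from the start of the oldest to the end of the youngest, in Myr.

Cretaceous, Jurassic, Devonian, Ediacaran, Ectasian, Siderian; total span 2434 Myr

Start ages (Ma): Siderian 2500, Ectasian 1400, Ediacaran 635, Devonian 419.2, Jurassic 201.4, Cretaceous 145.
Ordered youngest to oldest: Cretaceous, Jurassic, Devonian, Ediacaran, Ectasian, Siderian.
Span = 2500 − 66 = 2434 Myr.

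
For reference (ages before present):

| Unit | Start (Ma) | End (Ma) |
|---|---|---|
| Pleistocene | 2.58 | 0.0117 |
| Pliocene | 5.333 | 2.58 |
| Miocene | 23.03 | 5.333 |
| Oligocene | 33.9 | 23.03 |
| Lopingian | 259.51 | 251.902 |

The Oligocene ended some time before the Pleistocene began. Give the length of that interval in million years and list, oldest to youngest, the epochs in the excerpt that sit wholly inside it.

End of Oligocene = 23.03 Ma; start of Pleistocene = 2.58 Ma.
Gap = 23.03 − 2.58 = 20.45 Myr.
Epochs wholly inside 23.03–2.58 Ma: Miocene (23.03–5.333), Pliocene (5.333–2.58).

20.45 million years; Miocene, Pliocene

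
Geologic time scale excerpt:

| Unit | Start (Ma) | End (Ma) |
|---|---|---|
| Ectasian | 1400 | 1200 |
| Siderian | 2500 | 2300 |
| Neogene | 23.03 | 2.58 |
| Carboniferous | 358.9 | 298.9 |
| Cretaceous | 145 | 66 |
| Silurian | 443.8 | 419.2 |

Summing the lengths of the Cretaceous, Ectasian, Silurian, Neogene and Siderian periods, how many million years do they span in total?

524.05 million years

Duration is start − end for each: (145 − 66) + (1400 − 1200) + (443.8 − 419.2) + (23.03 − 2.58) + (2500 − 2300).
That is 79 + 200 + 24.6 + 20.45 + 200, which totals 524.05 million years.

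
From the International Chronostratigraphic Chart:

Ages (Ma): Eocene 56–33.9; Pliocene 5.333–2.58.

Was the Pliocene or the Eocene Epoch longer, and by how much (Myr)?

Eocene, by 19.347 million years

Pliocene: 5.333 − 2.58 = 2.753 Myr.
Eocene: 56 − 33.9 = 22.1 Myr.
Difference: 22.1 − 2.753 = 19.347 Myr, so the Eocene was longer.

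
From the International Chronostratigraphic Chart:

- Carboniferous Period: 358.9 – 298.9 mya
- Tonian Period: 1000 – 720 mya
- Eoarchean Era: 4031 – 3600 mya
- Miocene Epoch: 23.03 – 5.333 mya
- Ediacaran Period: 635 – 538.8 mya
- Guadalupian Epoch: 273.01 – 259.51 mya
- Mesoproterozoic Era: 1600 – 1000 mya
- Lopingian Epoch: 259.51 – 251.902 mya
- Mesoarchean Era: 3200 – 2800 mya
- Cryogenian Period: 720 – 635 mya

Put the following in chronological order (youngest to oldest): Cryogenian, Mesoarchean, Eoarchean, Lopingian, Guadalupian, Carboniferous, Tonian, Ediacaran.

Read off each span (Ma): Cryogenian 720–635; Mesoarchean 3200–2800; Eoarchean 4031–3600; Lopingian 259.51–251.902; Guadalupian 273.01–259.51; Carboniferous 358.9–298.9; Tonian 1000–720; Ediacaran 635–538.8.
Larger Ma is older, so oldest→youngest is Eoarchean, Mesoarchean, Tonian, Cryogenian, Ediacaran, Carboniferous, Guadalupian, Lopingian; reverse it for youngest→oldest.

Lopingian, then Guadalupian, then Carboniferous, then Ediacaran, then Cryogenian, then Tonian, then Mesoarchean, then Eoarchean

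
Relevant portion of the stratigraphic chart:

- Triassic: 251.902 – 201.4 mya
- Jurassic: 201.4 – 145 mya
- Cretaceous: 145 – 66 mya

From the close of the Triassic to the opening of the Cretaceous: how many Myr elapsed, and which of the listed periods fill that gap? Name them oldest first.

End of Triassic = 201.4 Ma; start of Cretaceous = 145 Ma.
Gap = 201.4 − 145 = 56.4 Myr.
Periods wholly inside 201.4–145 Ma: Jurassic (201.4–145).

56.4 million years; Jurassic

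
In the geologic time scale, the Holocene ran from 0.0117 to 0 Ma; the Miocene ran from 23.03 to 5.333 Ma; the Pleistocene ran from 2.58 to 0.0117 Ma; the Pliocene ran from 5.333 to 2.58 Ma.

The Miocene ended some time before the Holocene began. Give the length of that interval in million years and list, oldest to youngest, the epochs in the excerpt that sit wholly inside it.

5.3213 million years; Pliocene, Pleistocene

The Miocene closes at 5.333 Ma and the Holocene opens at 0.0117 Ma, so the interval is 5.333 − 0.0117 = 5.3213 Myr.
An epoch fits inside if it starts at or after 5.333 Ma and ends at or before 0.0117 Ma; oldest first that gives Pliocene, Pleistocene.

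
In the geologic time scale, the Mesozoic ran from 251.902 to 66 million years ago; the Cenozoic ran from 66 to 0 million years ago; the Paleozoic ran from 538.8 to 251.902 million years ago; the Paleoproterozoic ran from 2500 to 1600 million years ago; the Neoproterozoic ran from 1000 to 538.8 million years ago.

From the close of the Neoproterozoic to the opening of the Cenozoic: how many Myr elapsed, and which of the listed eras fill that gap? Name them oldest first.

472.8 million years; Paleozoic, Mesozoic

End of Neoproterozoic = 538.8 Ma; start of Cenozoic = 66 Ma.
Gap = 538.8 − 66 = 472.8 Myr.
Eras wholly inside 538.8–66 Ma: Paleozoic (538.8–251.902), Mesozoic (251.902–66).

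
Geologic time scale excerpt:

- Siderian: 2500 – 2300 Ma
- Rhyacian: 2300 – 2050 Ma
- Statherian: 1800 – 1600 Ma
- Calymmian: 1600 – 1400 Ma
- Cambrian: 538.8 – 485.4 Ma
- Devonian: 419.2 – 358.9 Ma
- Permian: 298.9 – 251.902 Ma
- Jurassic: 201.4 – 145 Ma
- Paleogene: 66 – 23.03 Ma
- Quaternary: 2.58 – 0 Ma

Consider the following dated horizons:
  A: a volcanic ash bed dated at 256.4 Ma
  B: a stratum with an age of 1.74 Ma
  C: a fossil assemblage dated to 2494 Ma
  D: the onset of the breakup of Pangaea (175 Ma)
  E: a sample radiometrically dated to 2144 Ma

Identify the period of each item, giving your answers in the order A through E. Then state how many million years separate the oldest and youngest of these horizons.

Match each age against the start–end ranges in the excerpt: A = 256.4 Ma → Permian (298.9–251.902); B = 1.74 Ma → Quaternary (2.58–0); C = 2494 Ma → Siderian (2500–2300); D = 175 Ma → Jurassic (201.4–145); E = 2144 Ma → Rhyacian (2300–2050).
The largest age is 2494 Ma and the smallest is 1.74 Ma; their difference is 2492.26 Myr.

A — Permian; B — Quaternary; C — Siderian; D — Jurassic; E — Rhyacian; span 2492.26 million years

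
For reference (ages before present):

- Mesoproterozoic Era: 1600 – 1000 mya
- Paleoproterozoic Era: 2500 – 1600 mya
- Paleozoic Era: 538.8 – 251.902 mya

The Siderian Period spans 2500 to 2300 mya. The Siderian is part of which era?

Paleoproterozoic

The Siderian (2500–2300 Ma) lies entirely within 2500–1600 Ma, the Paleoproterozoic Era.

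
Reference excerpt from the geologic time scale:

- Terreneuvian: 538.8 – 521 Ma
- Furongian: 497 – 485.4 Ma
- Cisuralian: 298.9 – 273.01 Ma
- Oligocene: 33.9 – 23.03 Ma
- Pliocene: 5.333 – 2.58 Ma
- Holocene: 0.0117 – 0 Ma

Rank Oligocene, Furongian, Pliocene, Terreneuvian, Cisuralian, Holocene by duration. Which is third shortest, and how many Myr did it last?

Oligocene, 10.87 million years

Durations: Oligocene 10.87; Furongian 11.6; Pliocene 2.753; Terreneuvian 17.8; Cisuralian 25.89; Holocene 0.0117 Myr.
Sorted shortest-first: Holocene (0.0117), Pliocene (2.753), Oligocene (10.87), Furongian (11.6), Terreneuvian (17.8), Cisuralian (25.89).
The third shortest is Oligocene at 10.87 Myr.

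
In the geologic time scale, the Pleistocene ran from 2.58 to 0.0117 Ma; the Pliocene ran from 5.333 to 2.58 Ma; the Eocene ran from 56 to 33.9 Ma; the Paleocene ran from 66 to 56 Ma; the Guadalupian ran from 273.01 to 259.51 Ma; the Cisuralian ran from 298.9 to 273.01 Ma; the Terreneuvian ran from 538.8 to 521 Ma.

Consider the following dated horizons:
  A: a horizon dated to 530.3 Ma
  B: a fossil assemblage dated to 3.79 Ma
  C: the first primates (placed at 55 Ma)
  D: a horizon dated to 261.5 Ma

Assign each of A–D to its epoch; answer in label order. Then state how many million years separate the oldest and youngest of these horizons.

A — Terreneuvian; B — Pliocene; C — Eocene; D — Guadalupian; span 526.51 million years

Match each age against the start–end ranges in the excerpt: A = 530.3 Ma → Terreneuvian (538.8–521); B = 3.79 Ma → Pliocene (5.333–2.58); C = 55 Ma → Eocene (56–33.9); D = 261.5 Ma → Guadalupian (273.01–259.51).
The largest age is 530.3 Ma and the smallest is 3.79 Ma; their difference is 526.51 Myr.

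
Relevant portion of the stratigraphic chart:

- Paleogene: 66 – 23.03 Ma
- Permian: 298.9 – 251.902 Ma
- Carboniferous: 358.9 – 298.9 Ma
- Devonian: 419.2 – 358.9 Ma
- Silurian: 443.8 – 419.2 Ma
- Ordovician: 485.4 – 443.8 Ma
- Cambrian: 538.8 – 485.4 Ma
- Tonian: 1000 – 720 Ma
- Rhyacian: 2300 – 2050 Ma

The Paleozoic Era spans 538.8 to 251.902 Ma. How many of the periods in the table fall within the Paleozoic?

6

Periods inside 538.8–251.902 Ma: Cambrian, Ordovician, Silurian, Devonian, Carboniferous, Permian — 6 in total.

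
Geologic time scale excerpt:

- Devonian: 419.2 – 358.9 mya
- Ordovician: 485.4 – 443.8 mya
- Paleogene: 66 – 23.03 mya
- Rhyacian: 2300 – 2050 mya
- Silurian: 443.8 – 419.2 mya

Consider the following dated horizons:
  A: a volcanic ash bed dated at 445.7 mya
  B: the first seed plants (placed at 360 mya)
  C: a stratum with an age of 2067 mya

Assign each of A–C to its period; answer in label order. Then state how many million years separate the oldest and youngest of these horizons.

A — Ordovician; B — Devonian; C — Rhyacian; span 1707 million years

A: 445.7 Ma lies in 485.4–443.8 Ma, so Ordovician.
B: 360 Ma lies in 419.2–358.9 Ma, so Devonian.
C: 2067 Ma lies in 2300–2050 Ma, so Rhyacian.
Oldest = 2067 Ma, youngest = 360 Ma → span 1707 Myr.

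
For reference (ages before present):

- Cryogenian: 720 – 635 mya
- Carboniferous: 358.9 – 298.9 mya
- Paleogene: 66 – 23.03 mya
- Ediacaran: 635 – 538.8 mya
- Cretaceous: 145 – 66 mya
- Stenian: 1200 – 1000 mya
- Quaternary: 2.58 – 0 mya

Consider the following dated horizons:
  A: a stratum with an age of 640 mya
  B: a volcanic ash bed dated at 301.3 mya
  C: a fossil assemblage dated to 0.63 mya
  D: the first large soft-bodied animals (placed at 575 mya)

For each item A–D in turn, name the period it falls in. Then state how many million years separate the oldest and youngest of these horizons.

A — Cryogenian; B — Carboniferous; C — Quaternary; D — Ediacaran; span 639.37 million years

Match each age against the start–end ranges in the excerpt: A = 640 Ma → Cryogenian (720–635); B = 301.3 Ma → Carboniferous (358.9–298.9); C = 0.63 Ma → Quaternary (2.58–0); D = 575 Ma → Ediacaran (635–538.8).
The largest age is 640 Ma and the smallest is 0.63 Ma; their difference is 639.37 Myr.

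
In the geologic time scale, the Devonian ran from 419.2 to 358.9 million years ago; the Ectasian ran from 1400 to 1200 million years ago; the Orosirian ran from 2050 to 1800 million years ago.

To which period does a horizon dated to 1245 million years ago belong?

1245 Ma lies between 1400 and 1200 Ma, so it falls in the Ectasian.

Ectasian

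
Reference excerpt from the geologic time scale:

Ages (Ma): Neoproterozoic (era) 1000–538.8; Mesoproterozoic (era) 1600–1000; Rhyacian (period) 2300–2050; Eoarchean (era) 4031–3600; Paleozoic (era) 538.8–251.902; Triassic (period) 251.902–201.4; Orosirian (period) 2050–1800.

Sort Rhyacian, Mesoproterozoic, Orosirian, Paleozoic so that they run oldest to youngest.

Rhyacian → Orosirian → Mesoproterozoic → Paleozoic

Read off each span (Ma): Rhyacian 2300–2050; Mesoproterozoic 1600–1000; Orosirian 2050–1800; Paleozoic 538.8–251.902.
Larger Ma is older, so oldest→youngest is Rhyacian, Orosirian, Mesoproterozoic, Paleozoic.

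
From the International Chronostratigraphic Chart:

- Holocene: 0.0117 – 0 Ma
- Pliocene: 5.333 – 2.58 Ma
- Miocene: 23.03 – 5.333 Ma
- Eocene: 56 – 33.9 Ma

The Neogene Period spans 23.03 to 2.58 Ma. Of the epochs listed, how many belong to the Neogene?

2

Epochs inside 23.03–2.58 Ma: Miocene, Pliocene — 2 in total.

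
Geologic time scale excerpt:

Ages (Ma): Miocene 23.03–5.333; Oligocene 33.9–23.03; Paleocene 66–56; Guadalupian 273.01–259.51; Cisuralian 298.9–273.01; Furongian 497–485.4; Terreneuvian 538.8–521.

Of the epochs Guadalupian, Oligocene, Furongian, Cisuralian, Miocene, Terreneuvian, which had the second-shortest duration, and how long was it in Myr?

Start − end for each: Guadalupian 273.01 − 259.51 = 13.5; Oligocene 33.9 − 23.03 = 10.87; Furongian 497 − 485.4 = 11.6; Cisuralian 298.9 − 273.01 = 25.89; Miocene 23.03 − 5.333 = 17.697; Terreneuvian 538.8 − 521 = 17.8.
Ranking these from shortest: Oligocene < Furongian < Guadalupian < Miocene < Terreneuvian < Cisuralian.
Position 2 in that ranking is Furongian, which lasted 11.6 Myr.

Furongian, 11.6 million years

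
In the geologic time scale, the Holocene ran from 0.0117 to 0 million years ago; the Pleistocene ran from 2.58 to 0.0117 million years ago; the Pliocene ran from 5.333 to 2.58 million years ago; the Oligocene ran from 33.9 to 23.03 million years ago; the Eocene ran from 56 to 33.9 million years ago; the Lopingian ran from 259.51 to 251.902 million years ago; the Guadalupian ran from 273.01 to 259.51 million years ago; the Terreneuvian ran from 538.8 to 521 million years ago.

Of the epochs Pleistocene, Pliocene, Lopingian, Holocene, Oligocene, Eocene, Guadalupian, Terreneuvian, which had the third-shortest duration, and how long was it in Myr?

Start − end for each: Pleistocene 2.58 − 0.0117 = 2.5683; Pliocene 5.333 − 2.58 = 2.753; Lopingian 259.51 − 251.902 = 7.608; Holocene 0.0117 − 0 = 0.0117; Oligocene 33.9 − 23.03 = 10.87; Eocene 56 − 33.9 = 22.1; Guadalupian 273.01 − 259.51 = 13.5; Terreneuvian 538.8 − 521 = 17.8.
Ranking these from shortest: Holocene < Pleistocene < Pliocene < Lopingian < Oligocene < Guadalupian < Terreneuvian < Eocene.
Position 3 in that ranking is Pliocene, which lasted 2.753 Myr.

Pliocene, 2.753 million years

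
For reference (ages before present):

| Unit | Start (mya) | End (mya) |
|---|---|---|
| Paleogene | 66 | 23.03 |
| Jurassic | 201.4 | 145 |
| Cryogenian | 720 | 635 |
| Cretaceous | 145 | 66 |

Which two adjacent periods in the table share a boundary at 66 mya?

The Cretaceous ends at 66 mya and the Paleogene begins at 66 mya, so they share that boundary.

Cretaceous and Paleogene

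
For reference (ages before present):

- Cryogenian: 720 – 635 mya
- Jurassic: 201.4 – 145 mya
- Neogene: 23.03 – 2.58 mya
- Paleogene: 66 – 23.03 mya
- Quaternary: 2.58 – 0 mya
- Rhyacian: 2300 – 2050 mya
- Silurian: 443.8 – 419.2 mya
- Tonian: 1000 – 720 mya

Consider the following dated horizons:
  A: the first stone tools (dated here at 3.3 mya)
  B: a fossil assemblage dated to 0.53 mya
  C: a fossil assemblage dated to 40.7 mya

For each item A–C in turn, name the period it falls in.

A: 3.3 Ma lies in 23.03–2.58 Ma, so Neogene.
B: 0.53 Ma lies in 2.58–0 Ma, so Quaternary.
C: 40.7 Ma lies in 66–23.03 Ma, so Paleogene.

A — Neogene; B — Quaternary; C — Paleogene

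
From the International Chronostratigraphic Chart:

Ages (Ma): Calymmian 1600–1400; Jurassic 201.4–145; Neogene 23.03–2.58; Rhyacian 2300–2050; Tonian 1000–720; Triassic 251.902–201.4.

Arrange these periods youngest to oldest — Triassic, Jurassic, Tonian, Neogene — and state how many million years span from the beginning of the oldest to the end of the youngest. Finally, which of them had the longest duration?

From the excerpt: Triassic 251.902–201.4; Jurassic 201.4–145; Tonian 1000–720; Neogene 23.03–2.58 (Ma).
Larger Ma is earlier, so the oldest is Tonian and the youngest is Neogene; youngest to oldest: Neogene, Jurassic, Triassic, Tonian.
Oldest start 1000 minus youngest end 2.58 gives 997.42 Myr overall.
Individual lengths (start − end): Neogene 20.45; Tonian 280; Jurassic 56.4; Triassic 50.502. The largest is Tonian at 280 Myr.

Neogene → Jurassic → Triassic → Tonian; total span 997.42 Myr; longest is Tonian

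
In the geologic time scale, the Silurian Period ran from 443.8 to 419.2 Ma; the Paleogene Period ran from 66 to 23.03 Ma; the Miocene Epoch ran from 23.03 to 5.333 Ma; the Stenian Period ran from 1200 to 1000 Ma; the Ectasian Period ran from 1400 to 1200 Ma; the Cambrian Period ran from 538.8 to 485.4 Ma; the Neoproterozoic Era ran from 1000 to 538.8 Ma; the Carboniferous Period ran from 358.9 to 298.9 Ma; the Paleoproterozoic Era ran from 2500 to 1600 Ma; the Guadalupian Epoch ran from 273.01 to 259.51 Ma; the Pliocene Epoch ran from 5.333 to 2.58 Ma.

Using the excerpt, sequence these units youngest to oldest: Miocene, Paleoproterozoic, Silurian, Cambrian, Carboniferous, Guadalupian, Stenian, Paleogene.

Read off each span (Ma): Miocene 23.03–5.333; Paleoproterozoic 2500–1600; Silurian 443.8–419.2; Cambrian 538.8–485.4; Carboniferous 358.9–298.9; Guadalupian 273.01–259.51; Stenian 1200–1000; Paleogene 66–23.03.
Larger Ma is older, so oldest→youngest is Paleoproterozoic, Stenian, Cambrian, Silurian, Carboniferous, Guadalupian, Paleogene, Miocene; reverse it for youngest→oldest.

Miocene, Paleogene, Guadalupian, Carboniferous, Silurian, Cambrian, Stenian, Paleoproterozoic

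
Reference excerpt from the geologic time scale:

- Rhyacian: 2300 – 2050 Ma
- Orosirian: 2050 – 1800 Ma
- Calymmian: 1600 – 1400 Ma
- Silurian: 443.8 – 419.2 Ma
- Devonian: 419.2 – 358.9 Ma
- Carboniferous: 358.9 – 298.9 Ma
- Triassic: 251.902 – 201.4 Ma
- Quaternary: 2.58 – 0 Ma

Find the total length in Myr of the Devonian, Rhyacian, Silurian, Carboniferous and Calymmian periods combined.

594.9 million years

Each duration: Devonian = 60.3; Rhyacian = 250; Silurian = 24.6; Carboniferous = 60; Calymmian = 200.
Sum: 60.3 + 250 + 24.6 + 60 + 200 = 594.9 Myr.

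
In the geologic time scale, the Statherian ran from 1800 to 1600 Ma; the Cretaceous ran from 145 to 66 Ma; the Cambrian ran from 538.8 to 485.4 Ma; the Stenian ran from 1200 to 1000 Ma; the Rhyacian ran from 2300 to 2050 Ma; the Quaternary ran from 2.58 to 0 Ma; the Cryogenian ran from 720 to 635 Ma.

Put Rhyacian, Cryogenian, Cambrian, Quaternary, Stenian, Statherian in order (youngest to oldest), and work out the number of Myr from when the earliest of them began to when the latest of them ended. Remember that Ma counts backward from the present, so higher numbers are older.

Quaternary → Cambrian → Cryogenian → Stenian → Statherian → Rhyacian; total span 2300 Myr

From the excerpt: Rhyacian 2300–2050; Cryogenian 720–635; Cambrian 538.8–485.4; Quaternary 2.58–0; Stenian 1200–1000; Statherian 1800–1600 (Ma).
Larger Ma is earlier, so the oldest is Rhyacian and the youngest is Quaternary; youngest to oldest: Quaternary, Cambrian, Cryogenian, Stenian, Statherian, Rhyacian.
Oldest start 2300 minus youngest end 0 gives 2300 Myr overall.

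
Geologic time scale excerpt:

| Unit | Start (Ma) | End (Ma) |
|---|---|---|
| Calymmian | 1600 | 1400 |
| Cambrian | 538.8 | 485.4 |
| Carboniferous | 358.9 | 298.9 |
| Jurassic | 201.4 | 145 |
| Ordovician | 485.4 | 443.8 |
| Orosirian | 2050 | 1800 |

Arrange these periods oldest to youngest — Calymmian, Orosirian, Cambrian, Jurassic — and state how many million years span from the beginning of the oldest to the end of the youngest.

Start ages (Ma): Orosirian 2050, Calymmian 1600, Cambrian 538.8, Jurassic 201.4.
Ordered oldest to youngest: Orosirian, Calymmian, Cambrian, Jurassic.
Span = 2050 − 145 = 1905 Myr.

Orosirian, Calymmian, Cambrian, Jurassic; total span 1905 Myr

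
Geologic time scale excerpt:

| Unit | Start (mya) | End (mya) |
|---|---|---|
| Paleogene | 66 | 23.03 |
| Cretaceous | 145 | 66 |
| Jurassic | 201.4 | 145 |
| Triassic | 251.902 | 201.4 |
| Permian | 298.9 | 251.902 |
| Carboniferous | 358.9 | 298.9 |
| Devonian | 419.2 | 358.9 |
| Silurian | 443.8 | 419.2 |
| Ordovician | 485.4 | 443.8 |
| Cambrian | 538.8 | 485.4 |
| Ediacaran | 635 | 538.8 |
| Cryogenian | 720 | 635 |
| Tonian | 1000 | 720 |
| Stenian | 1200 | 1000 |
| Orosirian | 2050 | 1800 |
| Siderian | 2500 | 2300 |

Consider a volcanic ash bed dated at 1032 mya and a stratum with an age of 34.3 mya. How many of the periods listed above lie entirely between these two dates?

12

The older date is 1032 Ma and the younger is 34.3 Ma.
Periods with start < 1032 and end > 34.3 Ma: Tonian (1000–720), Cryogenian (720–635), Ediacaran (635–538.8), Cambrian (538.8–485.4), Ordovician (485.4–443.8), Silurian (443.8–419.2), Devonian (419.2–358.9), Carboniferous (358.9–298.9), Permian (298.9–251.902), Triassic (251.902–201.4), Jurassic (201.4–145), Cretaceous (145–66).
That is 12 complete periods.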